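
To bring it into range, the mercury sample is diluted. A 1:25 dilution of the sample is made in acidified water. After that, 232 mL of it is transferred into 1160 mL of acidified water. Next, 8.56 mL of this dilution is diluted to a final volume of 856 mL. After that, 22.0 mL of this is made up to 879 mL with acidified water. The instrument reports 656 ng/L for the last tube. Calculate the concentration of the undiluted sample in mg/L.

Overall dilution factor = 25 × 6 × 100 × 39.95 = 5.99 × 10⁵.
Original = 656 ng/L × 5.99 × 10⁵ = 3.93 × 10⁸ ng/L = 393 mg/L.

393 mg/L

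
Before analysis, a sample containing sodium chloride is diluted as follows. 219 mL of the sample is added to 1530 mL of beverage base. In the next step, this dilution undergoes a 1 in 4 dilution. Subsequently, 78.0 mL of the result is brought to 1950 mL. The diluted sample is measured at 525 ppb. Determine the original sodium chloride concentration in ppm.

Overall dilution factor = 7.986 × 4 × 25 = 799.
Original = 525 ppb × 799 = 4.19 × 10⁵ ppb = 419 ppm.

419 ppm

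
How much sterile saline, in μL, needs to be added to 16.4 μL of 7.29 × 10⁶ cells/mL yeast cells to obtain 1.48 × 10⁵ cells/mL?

791 μL

V₂ = C₁V₁/C₂ = 7.29 × 10⁶ × 16.4 / 1.48 × 10⁵ = 808 μL.
Diluent to add = V₂ − V₁ = 808 − 16.4 = 791 μL.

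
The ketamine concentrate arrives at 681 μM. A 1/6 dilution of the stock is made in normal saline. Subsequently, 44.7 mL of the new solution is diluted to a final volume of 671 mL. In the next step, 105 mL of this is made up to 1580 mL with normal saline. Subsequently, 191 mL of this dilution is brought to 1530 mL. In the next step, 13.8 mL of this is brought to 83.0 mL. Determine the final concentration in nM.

Overall dilution factor = 6 × 15.01 × 15.05 × 8.010 × 6.014 = 6.53 × 10⁴.
681 μM / 6.53 × 10⁴ = 0.0104 μM = 10.4 nM.

10.4 nM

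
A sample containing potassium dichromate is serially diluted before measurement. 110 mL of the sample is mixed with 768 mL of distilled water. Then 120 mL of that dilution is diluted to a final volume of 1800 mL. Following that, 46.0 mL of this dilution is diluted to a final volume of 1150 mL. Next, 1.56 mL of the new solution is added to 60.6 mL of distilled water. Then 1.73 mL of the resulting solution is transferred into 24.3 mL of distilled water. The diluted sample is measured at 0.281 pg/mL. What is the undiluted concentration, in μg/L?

Overall dilution factor = 7.982 × 15 × 25 × 39.85 × 15.05 = 1.79 × 10⁶.
Original = 0.281 pg/mL × 1.79 × 10⁶ = 5.04 × 10⁵ pg/mL = 504 μg/L.

504 μg/L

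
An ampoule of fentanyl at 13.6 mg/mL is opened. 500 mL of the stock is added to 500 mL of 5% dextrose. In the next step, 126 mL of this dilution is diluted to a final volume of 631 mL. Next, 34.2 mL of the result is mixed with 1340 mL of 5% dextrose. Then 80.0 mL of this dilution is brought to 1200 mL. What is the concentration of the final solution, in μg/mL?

2.25 μg/mL

Overall dilution factor = 2 × 5.008 × 40.18 × 15 = 6037.
13.6 mg/mL / 6037 = 2.25 × 10⁻³ mg/mL = 2.25 μg/mL.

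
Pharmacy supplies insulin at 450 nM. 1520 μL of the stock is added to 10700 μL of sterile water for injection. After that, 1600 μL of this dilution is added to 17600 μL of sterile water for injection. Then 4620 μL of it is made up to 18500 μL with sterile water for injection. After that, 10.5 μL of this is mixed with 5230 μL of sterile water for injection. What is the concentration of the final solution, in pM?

Overall dilution factor = 8.039 × 12 × 4.004 × 499.1 = 1.93 × 10⁵.
450 nM / 1.93 × 10⁵ = 2.33 × 10⁻³ nM = 2.33 pM.

2.33 pM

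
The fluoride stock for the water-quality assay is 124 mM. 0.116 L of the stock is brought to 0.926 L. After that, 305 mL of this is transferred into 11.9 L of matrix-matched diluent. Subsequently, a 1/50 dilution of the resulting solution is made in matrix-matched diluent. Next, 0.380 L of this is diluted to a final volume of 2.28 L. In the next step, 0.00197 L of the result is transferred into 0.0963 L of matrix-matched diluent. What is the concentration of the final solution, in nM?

Overall dilution factor = 7.983 × 40.02 × 50 × 6 × 49.88 = 4.78 × 10⁶.
124 mM / 4.78 × 10⁶ = 2.59 × 10⁻⁵ mM = 25.9 nM.

25.9 nM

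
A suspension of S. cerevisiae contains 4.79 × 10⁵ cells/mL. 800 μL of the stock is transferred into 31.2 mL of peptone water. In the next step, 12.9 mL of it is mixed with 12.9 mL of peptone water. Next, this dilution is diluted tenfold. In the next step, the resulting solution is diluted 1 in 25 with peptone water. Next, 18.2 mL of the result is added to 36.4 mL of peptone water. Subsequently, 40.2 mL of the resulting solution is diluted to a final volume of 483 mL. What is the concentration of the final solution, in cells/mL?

Overall dilution factor = 40 × 2 × 10 × 25 × 3 × 12.01 = 7.21 × 10⁵.
4.79 × 10⁵ cells/mL / 7.21 × 10⁵ = 0.664 cells/mL.

0.664 cells/mL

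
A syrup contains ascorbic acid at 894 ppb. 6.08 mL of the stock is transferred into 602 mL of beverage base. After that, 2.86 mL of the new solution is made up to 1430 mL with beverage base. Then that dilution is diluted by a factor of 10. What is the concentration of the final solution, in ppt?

Overall dilution factor = 100.0 × 500 × 10 = 5.00 × 10⁵.
894 ppb / 5.00 × 10⁵ = 1.79 × 10⁻³ ppb = 1.79 ppt.

1.79 ppt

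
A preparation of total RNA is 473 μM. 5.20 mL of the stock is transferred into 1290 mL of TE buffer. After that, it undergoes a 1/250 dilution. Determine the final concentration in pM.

Overall dilution factor = 249.1 × 250 = 6.23 × 10⁴.
473 μM / 6.23 × 10⁴ = 7.60 × 10⁻³ μM = 7600 pM.

7600 pM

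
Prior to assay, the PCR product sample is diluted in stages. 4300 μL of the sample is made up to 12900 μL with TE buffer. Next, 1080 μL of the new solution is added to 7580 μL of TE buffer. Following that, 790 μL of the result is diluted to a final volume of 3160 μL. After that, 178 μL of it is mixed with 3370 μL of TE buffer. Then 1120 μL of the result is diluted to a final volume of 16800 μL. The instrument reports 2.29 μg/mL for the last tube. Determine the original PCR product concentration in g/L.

Overall dilution factor = 3 × 8.019 × 4 × 19.93 × 15 = 2.88 × 10⁴.
Original = 2.29 μg/mL × 2.88 × 10⁴ = 6.59 × 10⁴ μg/mL = 65.9 g/L.

65.9 g/L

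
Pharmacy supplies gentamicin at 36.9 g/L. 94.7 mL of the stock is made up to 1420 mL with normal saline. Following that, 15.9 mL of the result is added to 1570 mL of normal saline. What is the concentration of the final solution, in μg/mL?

Overall dilution factor = 14.99 × 99.74 = 1496.
36.9 g/L / 1496 = 0.0247 g/L = 24.7 μg/mL.

24.7 μg/mL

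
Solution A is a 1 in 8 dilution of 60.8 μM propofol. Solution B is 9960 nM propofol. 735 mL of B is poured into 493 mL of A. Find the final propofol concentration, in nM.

9010 nM

C_A = 60.8 μM / 8 = 7.60 μM.
C_B = 9960 nM = 9.96 μM.
C_mix = (C_A·V_A + C_B·V_B)/(V_A + V_B) = (7.60×493 + 9.96×735) / 1228 = 9.01 μM = 9010 nM.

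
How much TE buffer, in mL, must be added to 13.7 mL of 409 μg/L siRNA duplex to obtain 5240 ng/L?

1060 mL

5240 ng/L = 5.24 μg/L.
V₂ = C₁V₁/C₂ = 409 × 13.7 / 5.24 = 1069 mL.
Diluent to add = V₂ − V₁ = 1069 − 13.7 = 1060 mL.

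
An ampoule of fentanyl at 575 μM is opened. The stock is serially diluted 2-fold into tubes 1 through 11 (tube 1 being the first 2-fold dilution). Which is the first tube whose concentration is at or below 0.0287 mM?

Tube n has concentration 575 μM / 2ⁿ.
Need 2ⁿ ≥ 575 μM / 0.0287 mM = 20.0, so n ≥ 4.32.
First such tube: n = 5.

tube 5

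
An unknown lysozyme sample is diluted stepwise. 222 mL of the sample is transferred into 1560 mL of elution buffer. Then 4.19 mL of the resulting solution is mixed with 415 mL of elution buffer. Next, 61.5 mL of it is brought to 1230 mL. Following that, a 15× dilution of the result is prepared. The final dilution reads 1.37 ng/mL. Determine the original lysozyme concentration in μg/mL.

330 μg/mL

Overall dilution factor = 8.027 × 100.0 × 20 × 15 = 2.41 × 10⁵.
Original = 1.37 ng/mL × 2.41 × 10⁵ = 3.30 × 10⁵ ng/mL = 330 μg/mL.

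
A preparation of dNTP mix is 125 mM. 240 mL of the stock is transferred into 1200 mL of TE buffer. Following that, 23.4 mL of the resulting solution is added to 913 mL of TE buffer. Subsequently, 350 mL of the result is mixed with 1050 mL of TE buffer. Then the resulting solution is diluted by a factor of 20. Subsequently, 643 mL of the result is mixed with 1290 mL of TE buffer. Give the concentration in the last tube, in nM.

2160 nM

Overall dilution factor = 6 × 40.02 × 4 × 20 × 3.006 = 5.77 × 10⁴.
125 mM / 5.77 × 10⁴ = 2.16 × 10⁻³ mM = 2160 nM.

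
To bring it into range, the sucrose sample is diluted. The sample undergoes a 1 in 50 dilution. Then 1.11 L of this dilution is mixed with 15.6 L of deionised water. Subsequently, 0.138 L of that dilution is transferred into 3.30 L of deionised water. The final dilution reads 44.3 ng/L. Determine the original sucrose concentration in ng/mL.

Overall dilution factor = 50 × 15.05 × 24.91 = 1.88 × 10⁴.
Original = 44.3 ng/L × 1.88 × 10⁴ = 8.31 × 10⁵ ng/L = 831 ng/mL.

831 ng/mL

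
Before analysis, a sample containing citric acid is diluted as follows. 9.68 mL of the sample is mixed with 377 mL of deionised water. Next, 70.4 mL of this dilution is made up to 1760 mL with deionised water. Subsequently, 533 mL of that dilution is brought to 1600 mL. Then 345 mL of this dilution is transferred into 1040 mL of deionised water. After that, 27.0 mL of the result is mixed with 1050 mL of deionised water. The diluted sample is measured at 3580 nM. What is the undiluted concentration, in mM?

Overall dilution factor = 39.95 × 25 × 3.002 × 4.014 × 39.89 = 4.80 × 10⁵.
Original = 3580 nM × 4.80 × 10⁵ = 1.72 × 10⁹ nM = 1720 mM.

1720 mM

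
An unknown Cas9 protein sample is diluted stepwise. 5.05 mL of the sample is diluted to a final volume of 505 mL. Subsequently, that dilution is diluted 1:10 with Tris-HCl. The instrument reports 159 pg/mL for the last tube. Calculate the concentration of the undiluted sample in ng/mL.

159 ng/mL

Overall dilution factor = 100 × 10 = 1000.
Original = 159 pg/mL × 1000 = 1.59 × 10⁵ pg/mL = 159 ng/mL.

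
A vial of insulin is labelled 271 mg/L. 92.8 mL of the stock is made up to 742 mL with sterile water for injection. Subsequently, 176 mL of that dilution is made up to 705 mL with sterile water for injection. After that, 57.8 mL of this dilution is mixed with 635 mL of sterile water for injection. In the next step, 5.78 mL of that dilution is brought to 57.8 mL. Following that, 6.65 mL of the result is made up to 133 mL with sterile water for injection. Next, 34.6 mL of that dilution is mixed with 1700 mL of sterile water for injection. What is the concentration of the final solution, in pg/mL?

Overall dilution factor = 7.996 × 4.006 × 11.99 × 10 × 20 × 50.13 = 3.85 × 10⁶.
271 mg/L / 3.85 × 10⁶ = 7.04 × 10⁻⁵ mg/L = 70.4 pg/mL.

70.4 pg/mL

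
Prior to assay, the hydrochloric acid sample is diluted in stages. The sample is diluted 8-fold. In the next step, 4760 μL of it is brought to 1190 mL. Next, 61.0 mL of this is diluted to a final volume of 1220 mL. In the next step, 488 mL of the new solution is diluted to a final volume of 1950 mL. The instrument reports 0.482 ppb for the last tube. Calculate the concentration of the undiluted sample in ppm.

77.0 ppm

Overall dilution factor = 8 × 250 × 20 × 3.996 = 1.60 × 10⁵.
Original = 0.482 ppb × 1.60 × 10⁵ = 7.70 × 10⁴ ppb = 77.0 ppm.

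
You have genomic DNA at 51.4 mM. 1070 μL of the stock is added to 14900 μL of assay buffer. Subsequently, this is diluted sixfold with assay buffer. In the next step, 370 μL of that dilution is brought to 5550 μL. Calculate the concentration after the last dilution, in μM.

Overall dilution factor = 14.93 × 6 × 15 = 1343.
51.4 mM / 1343 = 0.0383 mM = 38.3 μM.

38.3 μM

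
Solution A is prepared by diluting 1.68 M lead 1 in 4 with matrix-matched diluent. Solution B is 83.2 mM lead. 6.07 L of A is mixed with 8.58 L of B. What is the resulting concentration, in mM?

C_A = 1.68 M / 4 = 0.420 M.
C_B = 83.2 mM = 0.0832 M.
C_mix = (C_A·V_A + C_B·V_B)/(V_A + V_B) = (0.420×6.07 + 0.0832×8.58) / 14.65 = 0.223 M = 223 mM.

223 mM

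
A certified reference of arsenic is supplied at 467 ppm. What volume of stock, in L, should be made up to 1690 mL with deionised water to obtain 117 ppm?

0.423 L

V₁ = C₂V₂/C₁ = 117 × 1690 / 467 = 423 mL = 0.423 L.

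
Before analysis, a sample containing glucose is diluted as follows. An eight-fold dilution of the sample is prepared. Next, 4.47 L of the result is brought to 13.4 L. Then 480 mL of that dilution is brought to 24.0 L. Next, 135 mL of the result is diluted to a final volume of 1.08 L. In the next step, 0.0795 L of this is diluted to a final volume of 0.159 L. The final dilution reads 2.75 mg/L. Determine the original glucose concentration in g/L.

52.8 g/L

Overall dilution factor = 8 × 2.998 × 50 × 8 × 2 = 1.92 × 10⁴.
Original = 2.75 mg/L × 1.92 × 10⁴ = 5.28 × 10⁴ mg/L = 52.8 g/L.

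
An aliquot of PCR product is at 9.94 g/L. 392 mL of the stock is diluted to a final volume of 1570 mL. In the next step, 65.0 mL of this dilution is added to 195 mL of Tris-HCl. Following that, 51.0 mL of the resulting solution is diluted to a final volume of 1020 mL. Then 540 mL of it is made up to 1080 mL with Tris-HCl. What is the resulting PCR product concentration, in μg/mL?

Overall dilution factor = 4.005 × 4 × 20 × 2 = 641.
9.94 g/L / 641 = 0.0155 g/L = 15.5 μg/mL.

15.5 μg/mL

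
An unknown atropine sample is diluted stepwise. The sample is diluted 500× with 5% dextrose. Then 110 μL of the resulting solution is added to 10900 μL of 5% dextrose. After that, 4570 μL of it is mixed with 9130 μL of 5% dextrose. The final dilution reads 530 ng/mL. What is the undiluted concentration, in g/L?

79.5 g/L

Overall dilution factor = 500 × 100.1 × 2.998 = 1.50 × 10⁵.
Original = 530 ng/mL × 1.50 × 10⁵ = 7.95 × 10⁷ ng/mL = 79.5 g/L.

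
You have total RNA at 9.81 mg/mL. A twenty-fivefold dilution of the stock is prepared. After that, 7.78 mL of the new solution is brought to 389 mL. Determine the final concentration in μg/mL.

Overall dilution factor = 25 × 50 = 1250.
9.81 mg/mL / 1250 = 7.85 × 10⁻³ mg/mL = 7.85 μg/mL.

7.85 μg/mL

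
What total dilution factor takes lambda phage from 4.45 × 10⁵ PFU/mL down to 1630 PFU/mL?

273

Factor = C₀/C_target = 4.45 × 10⁵ PFU/mL / 1630 PFU/mL = 273.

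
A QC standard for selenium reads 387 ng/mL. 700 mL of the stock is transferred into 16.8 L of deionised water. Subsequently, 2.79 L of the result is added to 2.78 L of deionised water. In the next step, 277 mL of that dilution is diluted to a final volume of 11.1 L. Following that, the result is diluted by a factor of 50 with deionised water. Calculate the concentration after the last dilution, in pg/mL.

Overall dilution factor = 25 × 1.996 × 40.07 × 50 = 1.00 × 10⁵.
387 ng/mL / 1.00 × 10⁵ = 3.87 × 10⁻³ ng/mL = 3.87 pg/mL.

3.87 pg/mL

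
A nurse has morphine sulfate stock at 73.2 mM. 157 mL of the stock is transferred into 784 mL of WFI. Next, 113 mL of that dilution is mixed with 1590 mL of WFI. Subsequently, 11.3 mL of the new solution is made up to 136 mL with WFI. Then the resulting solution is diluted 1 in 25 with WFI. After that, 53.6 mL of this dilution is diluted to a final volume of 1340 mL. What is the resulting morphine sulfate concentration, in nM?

108 nM

Overall dilution factor = 5.994 × 15.07 × 12.04 × 25 × 25 = 6.79 × 10⁵.
73.2 mM / 6.79 × 10⁵ = 1.08 × 10⁻⁴ mM = 108 nM.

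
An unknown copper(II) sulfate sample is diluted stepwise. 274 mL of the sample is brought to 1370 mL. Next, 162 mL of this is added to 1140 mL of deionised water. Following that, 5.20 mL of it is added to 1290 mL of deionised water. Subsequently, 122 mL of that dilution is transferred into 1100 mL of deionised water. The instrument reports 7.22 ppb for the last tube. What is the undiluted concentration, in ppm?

Overall dilution factor = 5 × 8.037 × 249.1 × 10.02 = 1.00 × 10⁵.
Original = 7.22 ppb × 1.00 × 10⁵ = 7.24 × 10⁵ ppb = 724 ppm.

724 ppm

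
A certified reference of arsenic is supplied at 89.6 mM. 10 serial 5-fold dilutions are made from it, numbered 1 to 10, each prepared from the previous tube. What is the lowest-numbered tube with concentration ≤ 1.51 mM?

tube 3

Tube n has concentration 89.6 mM / 5ⁿ.
Need 5ⁿ ≥ 89.6 mM / 1.51 mM = 59.3, so n ≥ 2.54.
First such tube: n = 3.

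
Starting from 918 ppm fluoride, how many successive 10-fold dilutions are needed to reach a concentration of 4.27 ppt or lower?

Need 10ⁿ ≥ 2.15 × 10⁸, so n ≥ log(2.15 × 10⁸)/log(10) = 8.33.
Minimum whole steps: n = 9.

9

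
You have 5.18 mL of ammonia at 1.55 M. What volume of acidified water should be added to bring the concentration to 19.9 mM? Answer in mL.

19.9 mM = 0.0199 M.
V₂ = C₁V₁/C₂ = 1.55 × 5.18 / 0.0199 = 403 mL.
Diluent to add = V₂ − V₁ = 403 − 5.18 = 398 mL.

398 mL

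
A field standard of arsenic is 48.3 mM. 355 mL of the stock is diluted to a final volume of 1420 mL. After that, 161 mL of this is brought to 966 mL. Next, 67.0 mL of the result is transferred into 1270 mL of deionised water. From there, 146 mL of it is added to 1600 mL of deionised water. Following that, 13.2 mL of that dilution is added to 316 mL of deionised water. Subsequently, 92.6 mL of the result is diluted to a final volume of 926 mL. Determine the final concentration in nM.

33.8 nM

Overall dilution factor = 4 × 6 × 19.96 × 11.96 × 24.94 × 10 = 1.43 × 10⁶.
48.3 mM / 1.43 × 10⁶ = 3.38 × 10⁻⁵ mM = 33.8 nM.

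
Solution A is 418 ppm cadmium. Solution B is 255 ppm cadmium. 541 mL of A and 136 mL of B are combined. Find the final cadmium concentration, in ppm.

385 ppm

C_mix = (C_A·V_A + C_B·V_B)/(V_A + V_B) = (418×541 + 255×136) / 677.0 = 385 ppm.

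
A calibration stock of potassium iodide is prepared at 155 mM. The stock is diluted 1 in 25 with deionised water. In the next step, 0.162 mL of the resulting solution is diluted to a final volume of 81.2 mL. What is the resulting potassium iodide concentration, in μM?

12.4 μM

Overall dilution factor = 25 × 501.2 = 1.25 × 10⁴.
155 mM / 1.25 × 10⁴ = 0.0124 mM = 12.4 μM.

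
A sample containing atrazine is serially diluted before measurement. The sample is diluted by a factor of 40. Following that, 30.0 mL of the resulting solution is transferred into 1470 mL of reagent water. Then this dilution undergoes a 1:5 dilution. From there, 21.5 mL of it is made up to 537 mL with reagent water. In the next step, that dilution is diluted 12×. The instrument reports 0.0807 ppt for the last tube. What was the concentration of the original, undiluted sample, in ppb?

Overall dilution factor = 40 × 50 × 5 × 24.98 × 12 = 3.00 × 10⁶.
Original = 0.0807 ppt × 3.00 × 10⁶ = 2.42 × 10⁵ ppt = 242 ppb.

242 ppb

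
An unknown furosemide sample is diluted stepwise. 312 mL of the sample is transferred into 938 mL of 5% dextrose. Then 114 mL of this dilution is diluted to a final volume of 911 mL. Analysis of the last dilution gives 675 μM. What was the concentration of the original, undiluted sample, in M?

Overall dilution factor = 4.006 × 7.991 = 32.0.
Original = 675 μM × 32.0 = 2.16 × 10⁴ μM = 0.0216 M.

0.0216 M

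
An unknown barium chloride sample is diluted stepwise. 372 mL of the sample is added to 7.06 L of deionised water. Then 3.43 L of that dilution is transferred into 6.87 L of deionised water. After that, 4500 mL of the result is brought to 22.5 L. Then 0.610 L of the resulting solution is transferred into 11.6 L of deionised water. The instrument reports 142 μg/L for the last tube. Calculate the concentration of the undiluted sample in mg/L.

853 mg/L

Overall dilution factor = 19.98 × 3.003 × 5 × 20.02 = 6004.
Original = 142 μg/L × 6004 = 8.53 × 10⁵ μg/L = 853 mg/L.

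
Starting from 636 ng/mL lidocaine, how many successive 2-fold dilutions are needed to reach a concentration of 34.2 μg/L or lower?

Need 2ⁿ ≥ 18.6, so n ≥ log(18.6)/log(2) = 4.22.
Minimum whole steps: n = 5.

5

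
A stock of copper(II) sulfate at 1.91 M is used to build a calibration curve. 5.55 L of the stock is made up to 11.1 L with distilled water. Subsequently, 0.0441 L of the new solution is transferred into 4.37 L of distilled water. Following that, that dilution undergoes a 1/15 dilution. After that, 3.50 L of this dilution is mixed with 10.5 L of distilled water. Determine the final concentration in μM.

159 μM

Overall dilution factor = 2 × 100.1 × 15 × 4 = 1.20 × 10⁴.
1.91 M / 1.20 × 10⁴ = 1.59 × 10⁻⁴ M = 159 μM.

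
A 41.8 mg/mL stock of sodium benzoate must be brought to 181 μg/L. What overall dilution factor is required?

Factor = C₀/C_target = 41.8 mg/mL / 181 μg/L = 2.31 × 10⁵.

2.31 × 10⁵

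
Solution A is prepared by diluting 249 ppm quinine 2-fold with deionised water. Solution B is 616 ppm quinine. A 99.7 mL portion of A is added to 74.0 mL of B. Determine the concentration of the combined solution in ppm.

C_A = 249 ppm / 2 = 124 ppm.
C_mix = (C_A·V_A + C_B·V_B)/(V_A + V_B) = (124×99.7 + 616×74.0) / 173.7 = 334 ppm.

334 ppm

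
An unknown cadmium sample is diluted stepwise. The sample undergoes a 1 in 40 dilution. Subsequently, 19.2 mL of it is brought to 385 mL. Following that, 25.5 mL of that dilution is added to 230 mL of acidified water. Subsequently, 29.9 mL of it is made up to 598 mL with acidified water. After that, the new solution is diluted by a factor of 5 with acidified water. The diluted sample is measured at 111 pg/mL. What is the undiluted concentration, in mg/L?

89.2 mg/L

Overall dilution factor = 40 × 20.05 × 10.02 × 20 × 5 = 8.04 × 10⁵.
Original = 111 pg/mL × 8.04 × 10⁵ = 8.92 × 10⁷ pg/mL = 89.2 mg/L.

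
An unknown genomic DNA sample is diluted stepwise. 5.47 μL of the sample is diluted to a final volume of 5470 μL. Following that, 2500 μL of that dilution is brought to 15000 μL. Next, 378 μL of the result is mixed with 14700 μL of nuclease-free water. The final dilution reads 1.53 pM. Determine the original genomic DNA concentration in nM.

366 nM

Overall dilution factor = 1000 × 6 × 39.89 = 2.39 × 10⁵.
Original = 1.53 pM × 2.39 × 10⁵ = 3.66 × 10⁵ pM = 366 nM.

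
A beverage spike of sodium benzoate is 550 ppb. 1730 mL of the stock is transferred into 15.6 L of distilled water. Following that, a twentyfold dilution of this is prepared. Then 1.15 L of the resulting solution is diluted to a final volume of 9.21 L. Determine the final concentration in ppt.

Overall dilution factor = 10.02 × 20 × 8.009 = 1605.
550 ppb / 1605 = 0.343 ppb = 343 ppt.

343 ppt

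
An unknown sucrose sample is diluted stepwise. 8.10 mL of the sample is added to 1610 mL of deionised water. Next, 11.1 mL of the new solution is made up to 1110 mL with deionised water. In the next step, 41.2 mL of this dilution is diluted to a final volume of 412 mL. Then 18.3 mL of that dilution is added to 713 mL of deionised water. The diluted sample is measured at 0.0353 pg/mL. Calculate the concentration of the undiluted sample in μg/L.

Overall dilution factor = 199.8 × 100 × 10 × 39.96 = 7.98 × 10⁶.
Original = 0.0353 pg/mL × 7.98 × 10⁶ = 2.82 × 10⁵ pg/mL = 282 μg/L.

282 μg/L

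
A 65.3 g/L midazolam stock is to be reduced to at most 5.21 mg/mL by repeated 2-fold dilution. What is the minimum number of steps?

4

Need 2ⁿ ≥ 12.5, so n ≥ log(12.5)/log(2) = 3.65.
Minimum whole steps: n = 4.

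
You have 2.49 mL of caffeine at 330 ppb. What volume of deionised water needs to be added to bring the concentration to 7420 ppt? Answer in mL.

7420 ppt = 7.42 ppb.
V₂ = C₁V₁/C₂ = 330 × 2.49 / 7.42 = 111 mL.
Diluent to add = V₂ − V₁ = 111 − 2.49 = 108 mL.

108 mL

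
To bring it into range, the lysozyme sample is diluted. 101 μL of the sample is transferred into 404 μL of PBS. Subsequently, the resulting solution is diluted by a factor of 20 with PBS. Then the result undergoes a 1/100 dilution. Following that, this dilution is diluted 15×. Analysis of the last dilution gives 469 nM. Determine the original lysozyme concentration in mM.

70.4 mM

Overall dilution factor = 5 × 20 × 100 × 15 = 1.50 × 10⁵.
Original = 469 nM × 1.50 × 10⁵ = 7.04 × 10⁷ nM = 70.4 mM.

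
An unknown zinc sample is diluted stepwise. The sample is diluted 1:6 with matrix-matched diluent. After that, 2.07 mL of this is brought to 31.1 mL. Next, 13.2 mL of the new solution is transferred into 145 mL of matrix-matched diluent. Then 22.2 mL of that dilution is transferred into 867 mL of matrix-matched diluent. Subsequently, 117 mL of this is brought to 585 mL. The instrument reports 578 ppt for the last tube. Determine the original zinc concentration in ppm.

125 ppm

Overall dilution factor = 6 × 15.02 × 11.98 × 40.05 × 5 = 2.16 × 10⁵.
Original = 578 ppt × 2.16 × 10⁵ = 1.25 × 10⁸ ppt = 125 ppm.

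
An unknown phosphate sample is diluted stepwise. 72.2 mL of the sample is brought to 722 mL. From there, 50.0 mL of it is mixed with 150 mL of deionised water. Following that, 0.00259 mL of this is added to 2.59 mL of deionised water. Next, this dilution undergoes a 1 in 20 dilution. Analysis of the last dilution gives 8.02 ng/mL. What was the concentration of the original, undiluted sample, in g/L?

6.42 g/L

Overall dilution factor = 10 × 4 × 1001 × 20 = 8.01 × 10⁵.
Original = 8.02 ng/mL × 8.01 × 10⁵ = 6.42 × 10⁶ ng/mL = 6.42 g/L.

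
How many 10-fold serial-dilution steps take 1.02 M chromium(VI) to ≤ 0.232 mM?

4

Need 10ⁿ ≥ 4397, so n ≥ log(4397)/log(10) = 3.64.
Minimum whole steps: n = 4.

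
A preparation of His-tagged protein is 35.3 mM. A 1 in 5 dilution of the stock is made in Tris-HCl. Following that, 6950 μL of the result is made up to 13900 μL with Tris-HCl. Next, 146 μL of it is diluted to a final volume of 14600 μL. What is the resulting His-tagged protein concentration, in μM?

35.3 μM

Overall dilution factor = 5 × 2 × 100 = 1000.
35.3 mM / 1000 = 0.0353 mM = 35.3 μM.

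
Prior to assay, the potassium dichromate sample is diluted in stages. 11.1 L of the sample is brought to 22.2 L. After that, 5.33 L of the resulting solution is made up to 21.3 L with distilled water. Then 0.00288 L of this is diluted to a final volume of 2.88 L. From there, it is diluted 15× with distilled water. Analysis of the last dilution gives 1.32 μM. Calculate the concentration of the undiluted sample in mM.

158 mM

Overall dilution factor = 2 × 3.996 × 1000 × 15 = 1.20 × 10⁵.
Original = 1.32 μM × 1.20 × 10⁵ = 1.58 × 10⁵ μM = 158 mM.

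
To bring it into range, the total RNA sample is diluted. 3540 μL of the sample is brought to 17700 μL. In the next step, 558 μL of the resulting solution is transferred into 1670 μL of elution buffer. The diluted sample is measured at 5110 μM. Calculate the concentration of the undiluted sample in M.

Overall dilution factor = 5 × 3.993 = 20.0.
Original = 5110 μM × 20.0 = 1.02 × 10⁵ μM = 0.102 M.

0.102 M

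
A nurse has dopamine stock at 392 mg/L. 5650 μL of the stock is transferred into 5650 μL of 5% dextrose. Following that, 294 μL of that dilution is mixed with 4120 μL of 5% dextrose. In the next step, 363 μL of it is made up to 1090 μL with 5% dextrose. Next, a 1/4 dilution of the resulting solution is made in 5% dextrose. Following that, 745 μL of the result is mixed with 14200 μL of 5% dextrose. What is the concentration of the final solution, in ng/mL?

Overall dilution factor = 2 × 15.01 × 3.003 × 4 × 20.06 = 7235.
392 mg/L / 7235 = 0.0542 mg/L = 54.2 ng/mL.

54.2 ng/mL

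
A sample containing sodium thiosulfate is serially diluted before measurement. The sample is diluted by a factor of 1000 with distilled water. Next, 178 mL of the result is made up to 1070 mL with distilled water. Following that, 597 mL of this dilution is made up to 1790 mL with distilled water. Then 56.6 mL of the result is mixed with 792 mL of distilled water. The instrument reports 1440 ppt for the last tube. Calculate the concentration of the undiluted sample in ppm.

Overall dilution factor = 1000 × 6.011 × 2.998 × 14.99 = 2.70 × 10⁵.
Original = 1440 ppt × 2.70 × 10⁵ = 3.89 × 10⁸ ppt = 389 ppm.

389 ppm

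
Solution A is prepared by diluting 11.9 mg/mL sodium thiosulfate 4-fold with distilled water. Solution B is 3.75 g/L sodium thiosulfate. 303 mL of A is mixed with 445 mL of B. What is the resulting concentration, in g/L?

C_A = 11.9 mg/mL / 4 = 2.98 mg/mL.
C_B = 3.75 g/L = 3.75 mg/mL.
C_mix = (C_A·V_A + C_B·V_B)/(V_A + V_B) = (2.98×303 + 3.75×445) / 748.0 = 3.44 mg/mL = 3.44 g/L.

3.44 g/L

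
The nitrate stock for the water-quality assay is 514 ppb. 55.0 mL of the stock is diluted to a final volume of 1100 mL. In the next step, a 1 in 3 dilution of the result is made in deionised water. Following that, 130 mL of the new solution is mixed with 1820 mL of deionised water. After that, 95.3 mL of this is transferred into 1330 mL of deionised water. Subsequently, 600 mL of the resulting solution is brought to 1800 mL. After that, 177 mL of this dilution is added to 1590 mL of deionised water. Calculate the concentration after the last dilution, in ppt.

Overall dilution factor = 20 × 3 × 15 × 14.96 × 3 × 9.983 = 4.03 × 10⁵.
514 ppb / 4.03 × 10⁵ = 1.28 × 10⁻³ ppb = 1.28 ppt.

1.28 ppt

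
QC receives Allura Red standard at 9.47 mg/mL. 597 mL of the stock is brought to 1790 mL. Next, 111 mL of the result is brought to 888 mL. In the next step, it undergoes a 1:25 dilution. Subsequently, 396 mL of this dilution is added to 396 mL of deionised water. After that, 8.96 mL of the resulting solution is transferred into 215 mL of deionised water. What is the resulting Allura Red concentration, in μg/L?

316 μg/L

Overall dilution factor = 2.998 × 8 × 25 × 2 × 25.00 = 3.00 × 10⁴.
9.47 mg/mL / 3.00 × 10⁴ = 3.16 × 10⁻⁴ mg/mL = 316 μg/L.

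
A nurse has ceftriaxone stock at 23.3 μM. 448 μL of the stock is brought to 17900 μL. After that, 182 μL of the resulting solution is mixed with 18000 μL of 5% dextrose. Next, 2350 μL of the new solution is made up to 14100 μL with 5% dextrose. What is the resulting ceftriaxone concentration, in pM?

Overall dilution factor = 39.96 × 99.90 × 6 = 2.39 × 10⁴.
23.3 μM / 2.39 × 10⁴ = 9.73 × 10⁻⁴ μM = 973 pM.

973 pM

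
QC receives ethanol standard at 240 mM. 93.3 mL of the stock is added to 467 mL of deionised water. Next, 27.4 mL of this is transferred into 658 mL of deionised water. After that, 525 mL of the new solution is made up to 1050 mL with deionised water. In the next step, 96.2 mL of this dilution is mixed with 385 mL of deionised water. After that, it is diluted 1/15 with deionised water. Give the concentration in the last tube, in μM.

Overall dilution factor = 6.005 × 25.01 × 2 × 5.002 × 15 = 2.25 × 10⁴.
240 mM / 2.25 × 10⁴ = 0.0106 mM = 10.6 μM.

10.6 μM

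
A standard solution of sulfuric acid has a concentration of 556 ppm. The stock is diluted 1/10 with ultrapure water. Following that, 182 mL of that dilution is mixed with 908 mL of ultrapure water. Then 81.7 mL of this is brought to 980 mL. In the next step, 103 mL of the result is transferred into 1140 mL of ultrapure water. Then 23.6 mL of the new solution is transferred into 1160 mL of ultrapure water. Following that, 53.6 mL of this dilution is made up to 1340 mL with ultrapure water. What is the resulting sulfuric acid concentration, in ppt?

Overall dilution factor = 10 × 5.989 × 12.00 × 12.07 × 50.15 × 25 = 1.09 × 10⁷.
556 ppm / 1.09 × 10⁷ = 5.12 × 10⁻⁵ ppm = 51.2 ppt.

51.2 ppt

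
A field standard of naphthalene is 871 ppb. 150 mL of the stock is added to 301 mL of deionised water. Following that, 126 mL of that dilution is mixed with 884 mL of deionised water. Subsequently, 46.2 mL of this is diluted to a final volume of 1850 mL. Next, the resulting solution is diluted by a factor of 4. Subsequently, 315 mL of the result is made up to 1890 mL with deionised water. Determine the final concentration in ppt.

Overall dilution factor = 3.007 × 8.016 × 40.04 × 4 × 6 = 2.32 × 10⁴.
871 ppb / 2.32 × 10⁴ = 0.0376 ppb = 37.6 ppt.

37.6 ppt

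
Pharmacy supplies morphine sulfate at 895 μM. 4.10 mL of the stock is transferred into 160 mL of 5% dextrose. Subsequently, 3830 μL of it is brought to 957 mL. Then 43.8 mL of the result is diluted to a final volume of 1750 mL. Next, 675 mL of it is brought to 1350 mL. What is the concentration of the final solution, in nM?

Overall dilution factor = 40.02 × 249.9 × 39.95 × 2 = 7.99 × 10⁵.
895 μM / 7.99 × 10⁵ = 1.12 × 10⁻³ μM = 1.12 nM.

1.12 nM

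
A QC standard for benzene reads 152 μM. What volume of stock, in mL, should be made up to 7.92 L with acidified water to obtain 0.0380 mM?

0.0380 mM = 38.0 μM.
V₁ = C₂V₂/C₁ = 38.0 × 7.92 / 152 = 1.98 L = 1980 mL.

1980 mL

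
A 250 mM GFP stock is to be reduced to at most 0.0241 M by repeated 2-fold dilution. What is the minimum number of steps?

Need 2ⁿ ≥ 10.4, so n ≥ log(10.4)/log(2) = 3.37.
Minimum whole steps: n = 4.

4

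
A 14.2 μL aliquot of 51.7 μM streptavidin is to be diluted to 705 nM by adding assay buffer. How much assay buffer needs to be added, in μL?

705 nM = 0.705 μM.
V₂ = C₁V₁/C₂ = 51.7 × 14.2 / 0.705 = 1041 μL.
Diluent to add = V₂ − V₁ = 1041 − 14.2 = 1030 μL.

1030 μL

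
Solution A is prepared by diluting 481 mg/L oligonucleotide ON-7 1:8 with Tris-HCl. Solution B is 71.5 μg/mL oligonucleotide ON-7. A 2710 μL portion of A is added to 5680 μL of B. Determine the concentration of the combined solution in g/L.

C_A = 481 mg/L / 8 = 60.1 mg/L.
C_B = 71.5 μg/mL = 71.5 mg/L.
C_mix = (C_A·V_A + C_B·V_B)/(V_A + V_B) = (60.1×2710 + 71.5×5680) / 8390 = 67.8 mg/L = 0.0678 g/L.

0.0678 g/L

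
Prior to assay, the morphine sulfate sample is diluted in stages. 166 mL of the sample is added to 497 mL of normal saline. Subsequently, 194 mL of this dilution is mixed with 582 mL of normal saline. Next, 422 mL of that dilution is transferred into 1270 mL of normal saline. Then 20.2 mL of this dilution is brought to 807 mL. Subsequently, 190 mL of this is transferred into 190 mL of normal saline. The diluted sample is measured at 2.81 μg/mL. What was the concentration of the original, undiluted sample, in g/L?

14.4 g/L

Overall dilution factor = 3.994 × 4 × 4.009 × 39.95 × 2 = 5118.
Original = 2.81 μg/mL × 5118 = 1.44 × 10⁴ μg/mL = 14.4 g/L.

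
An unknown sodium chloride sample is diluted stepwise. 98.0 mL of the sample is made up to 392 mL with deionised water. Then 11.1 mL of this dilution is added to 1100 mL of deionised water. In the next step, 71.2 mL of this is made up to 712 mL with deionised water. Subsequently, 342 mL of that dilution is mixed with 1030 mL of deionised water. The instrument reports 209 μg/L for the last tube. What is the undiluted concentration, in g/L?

3.36 g/L

Overall dilution factor = 4 × 100.1 × 10 × 4.012 = 1.61 × 10⁴.
Original = 209 μg/L × 1.61 × 10⁴ = 3.36 × 10⁶ μg/L = 3.36 g/L.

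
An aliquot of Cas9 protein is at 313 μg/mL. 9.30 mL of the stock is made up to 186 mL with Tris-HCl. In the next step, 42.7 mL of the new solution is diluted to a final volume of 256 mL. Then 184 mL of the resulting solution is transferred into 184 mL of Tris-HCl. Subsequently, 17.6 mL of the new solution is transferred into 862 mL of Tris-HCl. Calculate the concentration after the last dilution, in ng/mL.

Overall dilution factor = 20 × 5.995 × 2 × 49.98 = 1.20 × 10⁴.
313 μg/mL / 1.20 × 10⁴ = 0.0261 μg/mL = 26.1 ng/mL.

26.1 ng/mL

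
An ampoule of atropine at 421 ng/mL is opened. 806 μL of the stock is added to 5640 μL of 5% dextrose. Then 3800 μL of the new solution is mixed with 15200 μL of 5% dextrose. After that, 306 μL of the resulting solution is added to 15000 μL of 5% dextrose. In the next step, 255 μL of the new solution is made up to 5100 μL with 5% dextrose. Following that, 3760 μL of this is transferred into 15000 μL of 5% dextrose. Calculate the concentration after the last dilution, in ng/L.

2.11 ng/L

Overall dilution factor = 7.998 × 5 × 50.02 × 20 × 4.989 = 2.00 × 10⁵.
421 ng/mL / 2.00 × 10⁵ = 2.11 × 10⁻³ ng/mL = 2.11 ng/L.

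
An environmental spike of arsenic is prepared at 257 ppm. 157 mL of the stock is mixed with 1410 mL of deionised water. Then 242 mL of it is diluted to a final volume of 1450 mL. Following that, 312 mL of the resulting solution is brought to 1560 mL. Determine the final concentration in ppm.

0.859 ppm

Overall dilution factor = 9.981 × 5.992 × 5 = 299.
257 ppm / 299 = 0.859 ppm.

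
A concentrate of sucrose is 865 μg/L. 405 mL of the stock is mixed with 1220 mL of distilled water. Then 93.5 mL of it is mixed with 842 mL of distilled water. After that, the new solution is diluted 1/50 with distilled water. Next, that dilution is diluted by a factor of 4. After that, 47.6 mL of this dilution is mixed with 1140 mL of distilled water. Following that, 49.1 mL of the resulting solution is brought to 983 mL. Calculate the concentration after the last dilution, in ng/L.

0.216 ng/L

Overall dilution factor = 4.012 × 10.01 × 50 × 4 × 24.95 × 20.02 = 4.01 × 10⁶.
865 μg/L / 4.01 × 10⁶ = 2.16 × 10⁻⁴ μg/L = 0.216 ng/L.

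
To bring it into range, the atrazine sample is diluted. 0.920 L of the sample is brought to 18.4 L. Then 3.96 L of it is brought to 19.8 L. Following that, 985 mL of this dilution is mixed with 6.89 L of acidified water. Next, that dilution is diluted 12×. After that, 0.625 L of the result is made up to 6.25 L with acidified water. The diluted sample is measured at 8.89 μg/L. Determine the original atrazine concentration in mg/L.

Overall dilution factor = 20 × 5 × 7.995 × 12 × 10 = 9.59 × 10⁴.
Original = 8.89 μg/L × 9.59 × 10⁴ = 8.53 × 10⁵ μg/L = 853 mg/L.

853 mg/L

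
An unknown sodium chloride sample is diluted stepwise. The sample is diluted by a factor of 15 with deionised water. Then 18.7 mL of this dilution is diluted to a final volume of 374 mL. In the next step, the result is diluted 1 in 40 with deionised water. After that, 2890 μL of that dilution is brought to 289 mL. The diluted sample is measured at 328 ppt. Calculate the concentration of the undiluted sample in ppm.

Overall dilution factor = 15 × 20 × 40 × 100 = 1.20 × 10⁶.
Original = 328 ppt × 1.20 × 10⁶ = 3.94 × 10⁸ ppt = 394 ppm.

394 ppm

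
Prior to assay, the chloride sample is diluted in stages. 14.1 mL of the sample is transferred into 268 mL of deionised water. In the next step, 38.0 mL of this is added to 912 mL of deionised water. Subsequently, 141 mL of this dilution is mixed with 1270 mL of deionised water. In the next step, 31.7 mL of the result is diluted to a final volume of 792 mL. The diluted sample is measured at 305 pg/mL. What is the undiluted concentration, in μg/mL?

Overall dilution factor = 20.01 × 25 × 10.01 × 24.98 = 1.25 × 10⁵.
Original = 305 pg/mL × 1.25 × 10⁵ = 3.81 × 10⁷ pg/mL = 38.1 μg/mL.

38.1 μg/mL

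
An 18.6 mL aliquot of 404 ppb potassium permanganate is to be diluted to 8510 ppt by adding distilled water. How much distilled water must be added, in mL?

864 mL

8510 ppt = 8.51 ppb.
V₂ = C₁V₁/C₂ = 404 × 18.6 / 8.51 = 883 mL.
Diluent to add = V₂ − V₁ = 883 − 18.6 = 864 mL.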